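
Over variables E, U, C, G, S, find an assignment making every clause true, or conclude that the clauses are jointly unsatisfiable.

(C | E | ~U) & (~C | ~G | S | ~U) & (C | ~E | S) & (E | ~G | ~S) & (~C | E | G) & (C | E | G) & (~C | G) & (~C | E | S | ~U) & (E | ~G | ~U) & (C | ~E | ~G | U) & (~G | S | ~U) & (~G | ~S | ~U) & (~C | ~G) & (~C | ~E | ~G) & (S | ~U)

E = True, U = True, C = False, G = False, S = True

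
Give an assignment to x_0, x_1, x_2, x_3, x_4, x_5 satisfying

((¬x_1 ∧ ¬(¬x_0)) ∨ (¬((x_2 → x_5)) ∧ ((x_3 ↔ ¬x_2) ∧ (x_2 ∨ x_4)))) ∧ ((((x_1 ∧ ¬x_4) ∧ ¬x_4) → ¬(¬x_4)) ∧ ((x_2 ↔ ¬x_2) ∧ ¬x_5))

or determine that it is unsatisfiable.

No satisfying assignment exists.

The conjunct x_2 ↔ ¬x_2 is unsatisfiable on its own:
  x_2=F: evaluates to False.
  x_2=T: evaluates to False.
So the whole conjunction is unsatisfiable.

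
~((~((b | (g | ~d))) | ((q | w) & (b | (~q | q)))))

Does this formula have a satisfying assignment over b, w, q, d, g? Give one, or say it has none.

b = False, w = False, q = False, d = False, g = False

  ~((~((b | (g | ~d))) | ((q | w) & (b | (~q | q))))) = True
    ~((b | (g | ~d))) | ((q | w) & (b | (~q | q))) = False
      ~((b | (g | ~d))) = False
        b | (g | ~d) = True
          g | ~d = True
            ~d = True
      (q | w) & (b | (~q | q)) = False
        q | w = False
        b | (~q | q) = True
          ~q | q = True
            ~q = True
The formula evaluates to True.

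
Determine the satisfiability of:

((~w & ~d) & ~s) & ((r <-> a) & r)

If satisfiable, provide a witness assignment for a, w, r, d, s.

a=T, w=F, r=T, d=F, s=F

  (~w & ~d) & ~s = True
    ~w & ~d = True
      ~w = True
      ~d = True
    ~s = True
  (r <-> a) & r = True
    r <-> a = True
Both conjuncts True, so the formula holds.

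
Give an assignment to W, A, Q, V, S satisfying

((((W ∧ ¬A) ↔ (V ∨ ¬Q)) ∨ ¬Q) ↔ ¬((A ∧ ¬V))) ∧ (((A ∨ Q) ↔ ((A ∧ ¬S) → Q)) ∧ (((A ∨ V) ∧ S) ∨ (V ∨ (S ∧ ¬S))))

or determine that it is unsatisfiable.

W=T, A=F, Q=T, V=T, S=T

  (((W ∧ ¬A) ↔ (V ∨ ¬Q)) ∨ ¬Q) ↔ ¬((A ∧ ¬V)) = True
    ((W ∧ ¬A) ↔ (V ∨ ¬Q)) ∨ ¬Q = True
      (W ∧ ¬A) ↔ (V ∨ ¬Q) = True
        W ∧ ¬A = True
          ¬A = True
        V ∨ ¬Q = True
          ¬Q = False
      ¬Q = False
    ¬((A ∧ ¬V)) = True
      A ∧ ¬V = False
        ¬V = False
  ((A ∨ Q) ↔ ((A ∧ ¬S) → Q)) ∧ (((A ∨ V) ∧ S) ∨ (V ∨ (S ∧ ¬S))) = True
    (A ∨ Q) ↔ ((A ∧ ¬S) → Q) = True
      A ∨ Q = True
      (A ∧ ¬S) → Q = True
        A ∧ ¬S = False
          ¬S = False
    ((A ∨ V) ∧ S) ∨ (V ∨ (S ∧ ¬S)) = True
      (A ∨ V) ∧ S = True
        A ∨ V = True
      V ∨ (S ∧ ¬S) = True
        S ∧ ¬S = False
          ¬S = False
Both conjuncts True, so the formula holds.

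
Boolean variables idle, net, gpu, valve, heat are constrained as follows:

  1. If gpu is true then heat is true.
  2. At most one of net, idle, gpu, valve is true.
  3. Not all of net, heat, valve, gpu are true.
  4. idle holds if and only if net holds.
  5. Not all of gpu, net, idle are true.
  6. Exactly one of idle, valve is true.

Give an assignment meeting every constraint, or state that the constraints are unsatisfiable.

idle = False; net = False; gpu = False; valve = True; heat = False

  (1) gpu=F ⇒ heat: vacuous ✓
  (2) {net, idle, gpu, valve}: 1 true — at most one ✓
  (3) {net, heat, valve, gpu}: 1/4 true — not all ✓
  (4) idle=F, net=F — same ✓
  (5) {gpu, net, idle}: 0/3 true — not all ✓
  (6) {idle, valve}: 1 true — exactly one ✓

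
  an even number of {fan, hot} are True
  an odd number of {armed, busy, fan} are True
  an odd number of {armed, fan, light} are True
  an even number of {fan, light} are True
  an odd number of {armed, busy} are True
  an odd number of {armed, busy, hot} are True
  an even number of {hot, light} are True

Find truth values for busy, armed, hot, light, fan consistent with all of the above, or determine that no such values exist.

busy=F, armed=T, hot=F, light=F, fan=F

{fan, hot}: 0 true → even ✓
{armed, busy, fan}: 1 true → odd ✓
{armed, fan, light}: 1 true → odd ✓
{fan, light}: 0 true → even ✓
{armed, busy}: 1 true → odd ✓
{armed, busy, hot}: 1 true → odd ✓
{hot, light}: 0 true → even ✓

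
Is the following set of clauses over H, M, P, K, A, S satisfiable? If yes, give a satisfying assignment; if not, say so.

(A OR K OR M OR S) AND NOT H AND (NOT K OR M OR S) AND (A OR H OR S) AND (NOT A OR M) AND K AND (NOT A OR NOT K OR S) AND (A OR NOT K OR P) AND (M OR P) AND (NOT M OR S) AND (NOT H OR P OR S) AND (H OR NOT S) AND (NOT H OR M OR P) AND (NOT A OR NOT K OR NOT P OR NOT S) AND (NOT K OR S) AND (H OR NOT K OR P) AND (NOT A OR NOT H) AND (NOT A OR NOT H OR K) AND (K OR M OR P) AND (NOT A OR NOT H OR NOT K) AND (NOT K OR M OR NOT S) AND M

UNSATISFIABLE

Case H = True:
  Clause (NOT H) is falsified — contradiction.
Case H = False:
  (K) forces K = True.
  (H OR NOT S) forces S = False.
  Clause (NOT K OR S) is falsified — contradiction.
Both cases fail, so the formula is unsatisfiable.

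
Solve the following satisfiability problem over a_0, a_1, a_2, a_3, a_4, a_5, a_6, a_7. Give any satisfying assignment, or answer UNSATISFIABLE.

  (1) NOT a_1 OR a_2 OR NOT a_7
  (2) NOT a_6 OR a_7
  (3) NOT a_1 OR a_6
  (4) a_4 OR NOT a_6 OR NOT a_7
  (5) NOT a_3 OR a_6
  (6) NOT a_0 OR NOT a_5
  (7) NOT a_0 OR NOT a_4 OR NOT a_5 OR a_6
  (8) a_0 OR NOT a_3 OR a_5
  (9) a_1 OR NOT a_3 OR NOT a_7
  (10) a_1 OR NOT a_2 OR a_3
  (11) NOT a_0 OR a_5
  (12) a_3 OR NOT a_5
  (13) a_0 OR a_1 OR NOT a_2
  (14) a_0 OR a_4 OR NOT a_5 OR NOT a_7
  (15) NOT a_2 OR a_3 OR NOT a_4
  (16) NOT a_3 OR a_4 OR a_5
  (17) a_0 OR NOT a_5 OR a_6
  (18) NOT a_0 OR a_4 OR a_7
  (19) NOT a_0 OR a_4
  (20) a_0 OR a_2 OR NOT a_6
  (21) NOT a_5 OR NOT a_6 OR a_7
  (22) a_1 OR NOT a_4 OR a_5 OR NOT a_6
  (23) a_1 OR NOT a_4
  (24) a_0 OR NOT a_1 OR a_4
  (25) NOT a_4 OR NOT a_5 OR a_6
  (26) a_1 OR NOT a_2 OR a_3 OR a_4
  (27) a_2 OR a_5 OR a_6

Try a_0 = True:
  (NOT a_0 OR NOT a_5) forces a_5 = False.
  clause (NOT a_0 OR a_5) is falsified — backtrack.
So a_0 = False.
Try a_1 = False:
  (a_0 OR a_1 OR NOT a_2) forces a_2 = False.
  (a_0 OR a_2 OR NOT a_6) forces a_6 = False.
  (NOT a_3 OR a_6) forces a_3 = False.
  (a_3 OR NOT a_5) forces a_5 = False.
  clause (a_2 OR a_5 OR a_6) is falsified — backtrack.
So a_1 = True.
  then (NOT a_1 OR a_6) forces a_6 = True.
  then (a_0 OR a_2 OR NOT a_6) forces a_2 = True.
  then (a_0 OR NOT a_1 OR a_4) forces a_4 = True.
  then (NOT a_6 OR a_7) forces a_7 = True.
  then (NOT a_2 OR a_3 OR NOT a_4) forces a_3 = True.
  then (a_0 OR NOT a_3 OR a_5) forces a_5 = True.
All clauses satisfied.

a_0: False, a_1: True, a_2: True, a_3: True, a_4: True, a_5: True, a_6: True, a_7: True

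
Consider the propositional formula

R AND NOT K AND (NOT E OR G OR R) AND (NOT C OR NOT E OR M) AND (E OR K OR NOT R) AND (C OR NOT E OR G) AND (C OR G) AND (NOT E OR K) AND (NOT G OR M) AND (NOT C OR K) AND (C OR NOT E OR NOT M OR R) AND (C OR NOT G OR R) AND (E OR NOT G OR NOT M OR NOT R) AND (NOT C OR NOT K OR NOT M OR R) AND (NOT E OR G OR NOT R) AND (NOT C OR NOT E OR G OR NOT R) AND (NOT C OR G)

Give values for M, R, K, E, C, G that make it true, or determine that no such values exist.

Case R = True:
  (NOT K) forces K = False.
  (E OR K OR NOT R) forces E = True.
  Clause (NOT E OR K) is falsified — contradiction.
Case R = False:
  Clause (R) is falsified — contradiction.
Both cases fail, so the formula is unsatisfiable.

UNSATISFIABLE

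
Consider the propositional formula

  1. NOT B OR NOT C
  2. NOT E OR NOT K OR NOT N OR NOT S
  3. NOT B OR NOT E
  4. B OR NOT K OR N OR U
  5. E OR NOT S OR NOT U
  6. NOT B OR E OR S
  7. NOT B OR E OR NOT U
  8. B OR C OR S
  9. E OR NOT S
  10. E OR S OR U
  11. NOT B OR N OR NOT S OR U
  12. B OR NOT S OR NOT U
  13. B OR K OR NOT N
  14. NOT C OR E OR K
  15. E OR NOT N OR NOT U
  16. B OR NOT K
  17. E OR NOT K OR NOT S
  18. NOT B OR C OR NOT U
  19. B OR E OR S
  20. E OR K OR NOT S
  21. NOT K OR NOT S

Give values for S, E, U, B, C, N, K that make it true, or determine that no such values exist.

S = False, E = True, U = True, B = False, C = True, N = False, K = False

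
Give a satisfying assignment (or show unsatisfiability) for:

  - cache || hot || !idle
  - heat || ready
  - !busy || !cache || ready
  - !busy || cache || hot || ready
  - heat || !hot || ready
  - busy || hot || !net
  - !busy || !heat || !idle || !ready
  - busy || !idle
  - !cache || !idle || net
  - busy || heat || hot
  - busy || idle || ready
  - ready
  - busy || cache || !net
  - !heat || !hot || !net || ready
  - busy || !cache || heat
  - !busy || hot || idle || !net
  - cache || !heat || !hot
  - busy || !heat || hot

Unit clause (ready) forces ready = True.
Set hot = True.
Set busy = False.
  then (busy || !idle) forces idle = False.
Set net = True.
  then (busy || cache || !net) forces cache = True.
  then (busy || !cache || heat) forces heat = True.
All clauses satisfied.

hot = True; ready = True; busy = False; net = True; cache = True; heat = True; idle = False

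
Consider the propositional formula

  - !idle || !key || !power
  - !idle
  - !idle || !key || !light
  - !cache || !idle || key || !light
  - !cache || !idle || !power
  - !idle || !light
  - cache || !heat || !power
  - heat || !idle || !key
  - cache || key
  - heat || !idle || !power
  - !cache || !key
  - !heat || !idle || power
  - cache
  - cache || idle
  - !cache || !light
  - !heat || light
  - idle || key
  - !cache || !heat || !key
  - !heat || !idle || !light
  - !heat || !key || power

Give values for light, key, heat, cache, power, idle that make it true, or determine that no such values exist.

Case cache = True:
  (!idle) forces idle = False.
  (!cache || !key) forces key = False.
  Clause (idle || key) is falsified — contradiction.
Case cache = False:
  Clause (cache) is falsified — contradiction.
Both cases fail, so the formula is unsatisfiable.

UNSATISFIABLE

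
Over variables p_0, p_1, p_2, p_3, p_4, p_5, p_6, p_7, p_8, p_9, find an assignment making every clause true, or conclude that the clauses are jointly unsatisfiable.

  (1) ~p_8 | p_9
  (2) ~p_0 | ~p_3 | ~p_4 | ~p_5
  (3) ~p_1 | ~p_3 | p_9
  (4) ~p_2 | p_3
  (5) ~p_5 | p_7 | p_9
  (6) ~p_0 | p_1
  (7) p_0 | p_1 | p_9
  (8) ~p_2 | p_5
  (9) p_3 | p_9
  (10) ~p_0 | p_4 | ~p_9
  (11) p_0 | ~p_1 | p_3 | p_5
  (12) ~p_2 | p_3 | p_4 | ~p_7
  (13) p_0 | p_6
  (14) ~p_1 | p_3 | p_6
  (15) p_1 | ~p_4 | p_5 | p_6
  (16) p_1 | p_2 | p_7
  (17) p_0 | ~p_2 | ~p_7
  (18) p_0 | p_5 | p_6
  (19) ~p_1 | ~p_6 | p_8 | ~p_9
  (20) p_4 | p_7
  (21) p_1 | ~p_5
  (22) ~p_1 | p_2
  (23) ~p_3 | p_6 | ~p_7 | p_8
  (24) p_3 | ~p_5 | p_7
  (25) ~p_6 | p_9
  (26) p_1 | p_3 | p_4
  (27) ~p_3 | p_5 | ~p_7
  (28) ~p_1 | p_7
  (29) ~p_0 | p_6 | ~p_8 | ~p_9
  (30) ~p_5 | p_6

p_0 = False, p_1 = False, p_2 = False, p_3 = False, p_4 = True, p_5 = False, p_6 = True, p_7 = True, p_8 = True, p_9 = True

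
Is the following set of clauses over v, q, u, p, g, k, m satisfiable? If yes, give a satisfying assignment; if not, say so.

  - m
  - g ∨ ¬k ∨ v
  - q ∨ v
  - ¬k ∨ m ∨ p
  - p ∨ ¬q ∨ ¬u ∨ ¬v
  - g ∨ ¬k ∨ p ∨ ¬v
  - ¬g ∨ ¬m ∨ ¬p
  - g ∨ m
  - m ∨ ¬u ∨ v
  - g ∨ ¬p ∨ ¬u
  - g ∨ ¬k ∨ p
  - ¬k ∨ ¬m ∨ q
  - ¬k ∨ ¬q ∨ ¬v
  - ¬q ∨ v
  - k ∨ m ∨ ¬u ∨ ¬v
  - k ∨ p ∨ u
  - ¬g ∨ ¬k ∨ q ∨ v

v: True, q: False, u: True, p: False, g: False, k: False, m: True

Unit clause (m) forces m = True.
Try v = False:
  (q ∨ v) forces q = True.
  clause (¬q ∨ v) is falsified — backtrack.
So v = True.
Set q = False.
  then (¬k ∨ ¬m ∨ q) forces k = False.
Set u = True.
Try p = True:
  (¬g ∨ ¬m ∨ ¬p) forces g = False.
  clause (g ∨ ¬p ∨ ¬u) is falsified — backtrack.
So p = False.
Set g = False.
All clauses satisfied.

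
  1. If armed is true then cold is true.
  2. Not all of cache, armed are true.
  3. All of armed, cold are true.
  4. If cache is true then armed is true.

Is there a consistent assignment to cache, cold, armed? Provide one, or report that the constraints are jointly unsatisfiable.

cache = False, cold = True, armed = True

  (1) armed=T ⇒ cold: T ✓
  (2) {cache, armed}: 1/2 true — not all ✓
  (3) {armed, cold}: all 2 true ✓
  (4) cache=F ⇒ armed: vacuous ✓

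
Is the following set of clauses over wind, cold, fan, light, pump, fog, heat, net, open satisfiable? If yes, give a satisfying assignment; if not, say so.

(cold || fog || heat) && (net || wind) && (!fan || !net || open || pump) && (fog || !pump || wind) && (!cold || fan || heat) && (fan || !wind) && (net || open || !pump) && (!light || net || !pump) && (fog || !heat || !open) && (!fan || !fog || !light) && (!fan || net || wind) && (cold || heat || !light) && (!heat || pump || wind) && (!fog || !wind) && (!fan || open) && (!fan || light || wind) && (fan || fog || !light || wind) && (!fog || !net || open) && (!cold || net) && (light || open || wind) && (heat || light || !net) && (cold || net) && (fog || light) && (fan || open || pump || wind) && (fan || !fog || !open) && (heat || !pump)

Set wind = False.
  then (net || wind) forces net = True.
Set cold = True.
Set fan = True.
  then (!fan || open) forces open = True.
  then (!fan || light || wind) forces light = True.
  then (!fan || !fog || !light) forces fog = False.
  then (fog || !pump || wind) forces pump = False.
  then (fog || !heat || !open) forces heat = False.
All clauses satisfied.

wind: False, cold: True, fan: True, light: True, pump: False, fog: False, heat: False, net: True, open: True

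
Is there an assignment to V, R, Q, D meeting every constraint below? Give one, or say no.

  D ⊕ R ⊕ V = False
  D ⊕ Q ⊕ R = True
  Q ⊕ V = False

Adding constraints 1, 2, 3 mod 2: every variable appears an even number of times on the left, so the left side is 0.
But the right sides sum to 1 (mod 2). 0 ≠ 1 — the system is inconsistent.

The formula is unsatisfiable.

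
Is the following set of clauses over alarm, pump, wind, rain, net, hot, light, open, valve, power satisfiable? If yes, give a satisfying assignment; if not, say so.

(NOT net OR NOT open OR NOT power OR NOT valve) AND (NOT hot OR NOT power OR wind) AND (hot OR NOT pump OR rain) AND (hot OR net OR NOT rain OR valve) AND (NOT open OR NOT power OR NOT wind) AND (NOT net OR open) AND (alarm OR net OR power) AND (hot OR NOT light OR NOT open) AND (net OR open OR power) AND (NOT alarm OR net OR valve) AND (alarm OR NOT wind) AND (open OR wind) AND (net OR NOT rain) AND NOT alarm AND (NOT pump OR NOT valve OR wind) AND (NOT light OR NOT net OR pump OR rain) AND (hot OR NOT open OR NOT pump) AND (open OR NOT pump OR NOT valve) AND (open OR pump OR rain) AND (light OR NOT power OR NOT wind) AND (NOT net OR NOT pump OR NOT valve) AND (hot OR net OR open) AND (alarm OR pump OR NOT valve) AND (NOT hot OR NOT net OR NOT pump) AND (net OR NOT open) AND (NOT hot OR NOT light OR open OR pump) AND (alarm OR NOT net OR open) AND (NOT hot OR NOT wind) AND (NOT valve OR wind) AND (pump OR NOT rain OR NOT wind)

Unit clause (NOT alarm) forces alarm = False.
In (alarm OR NOT wind) only NOT wind is left, so wind = False.
In (open OR wind) only open is left, so open = True.
In (net OR NOT open) only net is left, so net = True.
In (NOT valve OR wind) only NOT valve is left, so valve = False.
Set pump = False.
Set rain = True.
Set hot = True.
  then (NOT hot OR NOT power OR wind) forces power = False.
Set light = False.
All clauses satisfied.

alarm=F, pump=F, wind=F, rain=T, net=T, hot=T, light=F, open=T, valve=F, power=F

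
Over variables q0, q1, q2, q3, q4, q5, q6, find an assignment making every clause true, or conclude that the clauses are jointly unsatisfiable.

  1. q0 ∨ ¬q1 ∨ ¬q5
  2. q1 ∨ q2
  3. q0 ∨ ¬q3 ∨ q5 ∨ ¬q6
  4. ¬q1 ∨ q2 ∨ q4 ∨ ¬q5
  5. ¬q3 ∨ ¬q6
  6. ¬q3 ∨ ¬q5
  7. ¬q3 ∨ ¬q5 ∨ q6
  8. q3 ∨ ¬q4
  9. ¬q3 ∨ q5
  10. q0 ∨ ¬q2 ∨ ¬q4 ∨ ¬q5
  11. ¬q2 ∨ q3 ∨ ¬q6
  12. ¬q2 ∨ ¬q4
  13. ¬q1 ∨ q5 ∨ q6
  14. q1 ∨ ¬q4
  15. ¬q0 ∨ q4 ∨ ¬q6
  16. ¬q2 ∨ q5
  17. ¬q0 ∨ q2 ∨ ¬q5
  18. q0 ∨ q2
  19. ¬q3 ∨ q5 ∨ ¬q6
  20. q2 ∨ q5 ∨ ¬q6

Set q0 = True.
Set q1 = False.
  then (q1 ∨ q2) forces q2 = True.
  then (¬q2 ∨ ¬q4) forces q4 = False.
  then (¬q0 ∨ q4 ∨ ¬q6) forces q6 = False.
  then (¬q2 ∨ q5) forces q5 = True.
  then (¬q3 ∨ ¬q5) forces q3 = False.
All clauses satisfied.

q0: True, q1: False, q2: True, q3: False, q4: False, q5: True, q6: False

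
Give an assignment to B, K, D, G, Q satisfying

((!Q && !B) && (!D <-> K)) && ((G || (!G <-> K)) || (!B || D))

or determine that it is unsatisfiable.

B: False, K: False, D: True, G: False, Q: False

  (!Q && !B) && (!D <-> K) = True
    !Q && !B = True
      !Q = True
      !B = True
    !D <-> K = True
      !D = False
  (G || (!G <-> K)) || (!B || D) = True
    G || (!G <-> K) = False
      !G <-> K = False
        !G = True
    !B || D = True
      !B = True
Both conjuncts True, so the formula holds.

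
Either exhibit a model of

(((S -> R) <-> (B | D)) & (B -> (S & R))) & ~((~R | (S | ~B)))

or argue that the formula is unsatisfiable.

Case B = True: the formula simplifies to ((S -> R) & (S & R)) & ~((~R | S)).
  S = True: the conjunct ~((~R | S)) becomes ~((~R | True)) = False.
  S = False: the conjunct S is False.
Case B = False: the conjunct ~((~R | (S | ~B))) becomes ~((~R | True)) = False.
Both cases fail — unsatisfiable.

UNSATISFIABLE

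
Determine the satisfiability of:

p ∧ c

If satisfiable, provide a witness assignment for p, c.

p=T; c=T

Both conjuncts True, so the formula holds.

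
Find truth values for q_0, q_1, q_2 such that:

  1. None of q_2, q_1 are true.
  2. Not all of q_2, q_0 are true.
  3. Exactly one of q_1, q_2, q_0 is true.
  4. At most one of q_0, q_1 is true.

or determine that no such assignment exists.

q_0 = True, q_1 = False, q_2 = False

  (1) {q_2, q_1}: 0 true — none ✓
  (2) {q_2, q_0}: 1/2 true — not all ✓
  (3) {q_1, q_2, q_0}: 1 true — exactly one ✓
  (4) {q_0, q_1}: 1 true — at most one ✓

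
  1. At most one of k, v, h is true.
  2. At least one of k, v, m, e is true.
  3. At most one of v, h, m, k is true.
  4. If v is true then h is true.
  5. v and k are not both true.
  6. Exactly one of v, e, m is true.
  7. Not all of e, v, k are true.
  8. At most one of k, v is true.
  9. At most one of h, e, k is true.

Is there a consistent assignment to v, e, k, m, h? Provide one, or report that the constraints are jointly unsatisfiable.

v: False, e: True, k: False, m: False, h: False

  (1) {k, v, h}: 0 true — at most one ✓
  (2) {k, v, m, e}: 1 true — at least one ✓
  (3) {v, h, m, k}: 0 true — at most one ✓
  (4) v=F ⇒ h: vacuous ✓
  (5) v=F, k=F — not both ✓
  (6) {v, e, m}: 1 true — exactly one ✓
  (7) {e, v, k}: 1/3 true — not all ✓
  (8) {k, v}: 0 true — at most one ✓
  (9) {h, e, k}: 1 true — at most one ✓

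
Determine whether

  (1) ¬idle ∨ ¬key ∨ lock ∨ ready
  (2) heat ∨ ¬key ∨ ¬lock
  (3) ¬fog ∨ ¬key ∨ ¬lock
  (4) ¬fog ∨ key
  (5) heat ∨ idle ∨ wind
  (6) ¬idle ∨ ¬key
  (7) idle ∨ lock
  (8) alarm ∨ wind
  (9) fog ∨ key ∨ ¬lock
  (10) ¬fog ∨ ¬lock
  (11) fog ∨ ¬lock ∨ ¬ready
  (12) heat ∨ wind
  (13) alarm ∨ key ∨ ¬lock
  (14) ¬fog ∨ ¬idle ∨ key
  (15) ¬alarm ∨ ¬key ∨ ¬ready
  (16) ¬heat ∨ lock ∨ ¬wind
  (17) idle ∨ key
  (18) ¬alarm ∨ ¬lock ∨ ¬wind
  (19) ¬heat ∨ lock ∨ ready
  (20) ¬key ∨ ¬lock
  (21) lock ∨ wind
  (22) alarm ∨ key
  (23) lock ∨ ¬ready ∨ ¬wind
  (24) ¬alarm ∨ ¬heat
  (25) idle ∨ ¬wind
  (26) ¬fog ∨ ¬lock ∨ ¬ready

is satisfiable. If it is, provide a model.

Set ready = False.
Try idle = False:
  (idle ∨ lock) forces lock = True.
  (¬fog ∨ ¬lock) forces fog = False.
  (fog ∨ key ∨ ¬lock) forces key = True.
  clause (¬key ∨ ¬lock) is falsified — backtrack.
So idle = True.
  then (¬idle ∨ ¬key) forces key = False.
  then (¬fog ∨ ¬idle ∨ key) forces fog = False.
  then (alarm ∨ key) forces alarm = True.
  then (¬alarm ∨ ¬heat) forces heat = False.
  then (fog ∨ key ∨ ¬lock) forces lock = False.
  then (heat ∨ wind) forces wind = True.
All clauses satisfied.

ready=F, idle=T, key=F, fog=F, heat=F, alarm=T, wind=T, lock=F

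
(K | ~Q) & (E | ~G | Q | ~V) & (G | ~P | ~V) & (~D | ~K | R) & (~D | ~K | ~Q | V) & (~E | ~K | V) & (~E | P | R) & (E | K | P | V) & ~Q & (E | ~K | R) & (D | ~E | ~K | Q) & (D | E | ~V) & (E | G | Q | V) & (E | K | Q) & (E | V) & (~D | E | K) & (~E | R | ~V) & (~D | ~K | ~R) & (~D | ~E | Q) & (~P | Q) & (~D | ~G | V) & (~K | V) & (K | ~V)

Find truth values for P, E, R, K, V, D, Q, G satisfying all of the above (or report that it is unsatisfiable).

Unit clause (~Q) forces Q = False.
In (~P | Q) only ~P is left, so P = False.
Set E = True.
  then (~E | P | R) forces R = True.
  then (~D | ~E | Q) forces D = False.
  then (D | ~E | ~K | Q) forces K = False.
  then (K | ~V) forces V = False.
Set G = False.
All clauses satisfied.

P = False, E = True, R = True, K = False, V = False, D = False, Q = False, G = False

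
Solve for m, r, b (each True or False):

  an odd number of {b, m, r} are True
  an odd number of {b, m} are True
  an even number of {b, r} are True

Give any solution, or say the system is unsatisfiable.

m=T, r=F, b=F

{b, m, r}: 1 true → odd ✓
{b, m}: 1 true → odd ✓
{b, r}: 0 true → even ✓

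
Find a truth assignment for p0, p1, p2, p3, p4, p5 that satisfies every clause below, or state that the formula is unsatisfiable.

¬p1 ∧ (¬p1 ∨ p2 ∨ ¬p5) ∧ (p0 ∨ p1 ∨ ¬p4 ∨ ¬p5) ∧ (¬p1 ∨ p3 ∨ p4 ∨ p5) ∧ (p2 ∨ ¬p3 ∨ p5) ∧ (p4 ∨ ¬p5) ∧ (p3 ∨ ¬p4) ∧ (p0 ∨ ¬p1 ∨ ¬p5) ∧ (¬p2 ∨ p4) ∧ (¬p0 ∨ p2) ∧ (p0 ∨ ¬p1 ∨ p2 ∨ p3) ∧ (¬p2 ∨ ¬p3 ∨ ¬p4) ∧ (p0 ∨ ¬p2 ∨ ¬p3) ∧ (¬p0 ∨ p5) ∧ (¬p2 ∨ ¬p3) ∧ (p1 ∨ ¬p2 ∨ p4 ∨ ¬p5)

Unit clause (¬p1) forces p1 = False.
Try p0 = True:
  (¬p0 ∨ p2) forces p2 = True.
  (¬p2 ∨ p4) forces p4 = True.
  (p3 ∨ ¬p4) forces p3 = True.
  clause (¬p2 ∨ ¬p3 ∨ ¬p4) is falsified — backtrack.
So p0 = False.
Set p2 = False.
Try p3 = True:
  (p2 ∨ ¬p3 ∨ p5) forces p5 = True.
  (p0 ∨ p1 ∨ ¬p4 ∨ ¬p5) forces p4 = False.
  clause (p4 ∨ ¬p5) is falsified — backtrack.
So p3 = False.
  then (p3 ∨ ¬p4) forces p4 = False.
  then (p4 ∨ ¬p5) forces p5 = False.
All clauses satisfied.

p0 = False, p1 = False, p2 = False, p3 = False, p4 = False, p5 = False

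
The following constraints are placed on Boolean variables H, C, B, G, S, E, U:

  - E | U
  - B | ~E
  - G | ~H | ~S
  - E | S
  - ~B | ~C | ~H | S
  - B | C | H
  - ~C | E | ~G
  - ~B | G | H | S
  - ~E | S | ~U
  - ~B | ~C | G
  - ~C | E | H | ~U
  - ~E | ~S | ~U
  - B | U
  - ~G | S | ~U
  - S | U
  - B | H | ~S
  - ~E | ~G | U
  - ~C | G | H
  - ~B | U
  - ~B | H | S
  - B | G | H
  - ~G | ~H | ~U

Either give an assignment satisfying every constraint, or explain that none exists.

H=F; C=F; B=T; G=T; S=T; E=F; U=T

Set H = False.
Set C = False.
  then (B | C | H) forces B = True.
  then (~B | U) forces U = True.
  then (~B | H | S) forces S = True.
  then (~E | ~S | ~U) forces E = False.
Set G = True.
All clauses satisfied.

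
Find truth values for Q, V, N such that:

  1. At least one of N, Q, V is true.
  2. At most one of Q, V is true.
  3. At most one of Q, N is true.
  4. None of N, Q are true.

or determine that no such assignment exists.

Q = False, V = True, N = False

  (1) {N, Q, V}: 1 true — at least one ✓
  (2) {Q, V}: 1 true — at most one ✓
  (3) {Q, N}: 0 true — at most one ✓
  (4) {N, Q}: 0 true — none ✓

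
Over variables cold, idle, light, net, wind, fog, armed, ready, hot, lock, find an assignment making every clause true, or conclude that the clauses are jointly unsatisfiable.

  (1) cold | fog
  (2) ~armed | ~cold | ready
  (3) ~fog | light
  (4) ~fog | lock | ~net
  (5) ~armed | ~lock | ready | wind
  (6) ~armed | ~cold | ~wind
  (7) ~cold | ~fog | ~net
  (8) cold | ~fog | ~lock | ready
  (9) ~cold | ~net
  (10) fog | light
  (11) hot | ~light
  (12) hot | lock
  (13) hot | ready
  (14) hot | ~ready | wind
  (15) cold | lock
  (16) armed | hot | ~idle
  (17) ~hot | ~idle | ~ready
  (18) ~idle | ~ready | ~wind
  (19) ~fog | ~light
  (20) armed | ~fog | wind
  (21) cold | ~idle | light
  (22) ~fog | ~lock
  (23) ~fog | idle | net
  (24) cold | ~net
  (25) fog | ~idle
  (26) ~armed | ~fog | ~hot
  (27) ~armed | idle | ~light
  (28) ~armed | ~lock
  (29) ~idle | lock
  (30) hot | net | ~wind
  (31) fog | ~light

Unsatisfiable — no assignment works.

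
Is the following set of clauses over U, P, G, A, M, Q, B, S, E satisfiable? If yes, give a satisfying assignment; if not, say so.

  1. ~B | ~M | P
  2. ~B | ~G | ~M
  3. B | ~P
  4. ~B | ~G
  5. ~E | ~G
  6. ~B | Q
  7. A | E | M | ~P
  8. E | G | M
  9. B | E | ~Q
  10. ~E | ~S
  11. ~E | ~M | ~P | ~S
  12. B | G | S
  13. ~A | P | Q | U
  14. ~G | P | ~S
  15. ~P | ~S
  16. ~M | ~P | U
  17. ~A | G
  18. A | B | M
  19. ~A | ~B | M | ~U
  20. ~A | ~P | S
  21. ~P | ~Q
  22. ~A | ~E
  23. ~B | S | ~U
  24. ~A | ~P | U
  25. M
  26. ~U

Unit clause (M) forces M = True.
Unit clause (~U) forces U = False.
In (~M | ~P | U) only ~P is left, so P = False.
In (~B | ~M | P) only ~B is left, so B = False.
Set G = False.
  then (B | G | S) forces S = True.
  then (~A | G) forces A = False.
  then (~E | ~S) forces E = False.
  then (B | E | ~Q) forces Q = False.
All clauses satisfied.

U = False; P = False; G = False; A = False; M = True; Q = False; B = False; S = True; E = False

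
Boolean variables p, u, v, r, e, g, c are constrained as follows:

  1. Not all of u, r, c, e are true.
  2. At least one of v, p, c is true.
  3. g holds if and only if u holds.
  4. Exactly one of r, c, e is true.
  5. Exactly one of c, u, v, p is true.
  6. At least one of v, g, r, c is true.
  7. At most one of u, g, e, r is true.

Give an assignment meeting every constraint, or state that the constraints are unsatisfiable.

p: False, u: False, v: False, r: False, e: False, g: False, c: True

  (1) {u, r, c, e}: 1/4 true — not all ✓
  (2) {v, p, c}: 1 true — at least one ✓
  (3) g=F, u=F — same ✓
  (4) {r, c, e}: 1 true — exactly one ✓
  (5) {c, u, v, p}: 1 true — exactly one ✓
  (6) {v, g, r, c}: 1 true — at least one ✓
  (7) {u, g, e, r}: 0 true — at most one ✓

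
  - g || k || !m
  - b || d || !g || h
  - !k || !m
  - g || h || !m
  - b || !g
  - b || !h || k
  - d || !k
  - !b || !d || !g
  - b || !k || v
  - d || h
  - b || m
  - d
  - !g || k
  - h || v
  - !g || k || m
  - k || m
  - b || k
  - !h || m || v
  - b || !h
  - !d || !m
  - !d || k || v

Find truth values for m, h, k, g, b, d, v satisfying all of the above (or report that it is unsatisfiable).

m=F, h=T, k=T, g=F, b=T, d=T, v=T

Unit clause (d) forces d = True.
In (!d || !m) only !m is left, so m = False.
In (b || m) only b is left, so b = True.
In (k || m) only k is left, so k = True.
In (!b || !d || !g) only !g is left, so g = False.
Set h = True.
  then (!h || m || v) forces v = True.
All clauses satisfied.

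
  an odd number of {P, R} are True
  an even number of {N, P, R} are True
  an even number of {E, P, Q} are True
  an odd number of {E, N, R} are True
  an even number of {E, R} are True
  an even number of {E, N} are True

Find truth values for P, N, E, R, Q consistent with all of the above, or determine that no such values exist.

P = False; N = True; E = True; R = True; Q = True

{P, R}: 1 true → odd ✓
{N, P, R}: 2 true → even ✓
{E, P, Q}: 2 true → even ✓
{E, N, R}: 3 true → odd ✓
{E, R}: 2 true → even ✓
{E, N}: 2 true → even ✓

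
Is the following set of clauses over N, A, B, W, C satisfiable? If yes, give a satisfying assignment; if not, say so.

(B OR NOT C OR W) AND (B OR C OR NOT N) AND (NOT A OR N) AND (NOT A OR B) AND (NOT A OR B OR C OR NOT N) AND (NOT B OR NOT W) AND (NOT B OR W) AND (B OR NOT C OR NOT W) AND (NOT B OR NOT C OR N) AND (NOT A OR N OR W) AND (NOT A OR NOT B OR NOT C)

N=F, A=F, B=F, W=T, C=F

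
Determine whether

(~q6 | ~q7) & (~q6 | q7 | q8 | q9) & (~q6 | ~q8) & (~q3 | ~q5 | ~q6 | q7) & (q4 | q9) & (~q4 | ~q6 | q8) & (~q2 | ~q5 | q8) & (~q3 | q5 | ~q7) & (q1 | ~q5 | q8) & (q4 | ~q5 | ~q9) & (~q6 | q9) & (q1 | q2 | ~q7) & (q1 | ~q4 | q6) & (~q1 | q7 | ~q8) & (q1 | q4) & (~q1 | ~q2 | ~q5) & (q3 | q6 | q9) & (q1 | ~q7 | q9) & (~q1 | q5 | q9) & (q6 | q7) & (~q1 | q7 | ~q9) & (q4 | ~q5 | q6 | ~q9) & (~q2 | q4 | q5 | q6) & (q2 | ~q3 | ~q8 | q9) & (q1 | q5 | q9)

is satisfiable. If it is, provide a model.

Try q1 = False:
  (q1 | q4) forces q4 = True.
  (q1 | ~q4 | q6) forces q6 = True.
  (~q6 | ~q7) forces q7 = False.
  (~q6 | ~q8) forces q8 = False.
  clause (~q4 | ~q6 | q8) is falsified — backtrack.
So q1 = True.
Set q2 = False.
Set q3 = True.
Set q4 = True.
Try q5 = False:
  (~q3 | q5 | ~q7) forces q7 = False.
  (~q1 | q7 | ~q8) forces q8 = False.
  (~q4 | ~q6 | q8) forces q6 = False.
  clause (q6 | q7) is falsified — backtrack.
So q5 = True.
Try q6 = True:
  (~q6 | ~q7) forces q7 = False.
  clause (~q3 | ~q5 | ~q6 | q7) is falsified — backtrack.
So q6 = False.
  then (q6 | q7) forces q7 = True.
Set q8 = False.
Set q9 = True.
All clauses satisfied.

q1 = True; q2 = False; q3 = True; q4 = True; q5 = True; q6 = False; q7 = True; q8 = False; q9 = True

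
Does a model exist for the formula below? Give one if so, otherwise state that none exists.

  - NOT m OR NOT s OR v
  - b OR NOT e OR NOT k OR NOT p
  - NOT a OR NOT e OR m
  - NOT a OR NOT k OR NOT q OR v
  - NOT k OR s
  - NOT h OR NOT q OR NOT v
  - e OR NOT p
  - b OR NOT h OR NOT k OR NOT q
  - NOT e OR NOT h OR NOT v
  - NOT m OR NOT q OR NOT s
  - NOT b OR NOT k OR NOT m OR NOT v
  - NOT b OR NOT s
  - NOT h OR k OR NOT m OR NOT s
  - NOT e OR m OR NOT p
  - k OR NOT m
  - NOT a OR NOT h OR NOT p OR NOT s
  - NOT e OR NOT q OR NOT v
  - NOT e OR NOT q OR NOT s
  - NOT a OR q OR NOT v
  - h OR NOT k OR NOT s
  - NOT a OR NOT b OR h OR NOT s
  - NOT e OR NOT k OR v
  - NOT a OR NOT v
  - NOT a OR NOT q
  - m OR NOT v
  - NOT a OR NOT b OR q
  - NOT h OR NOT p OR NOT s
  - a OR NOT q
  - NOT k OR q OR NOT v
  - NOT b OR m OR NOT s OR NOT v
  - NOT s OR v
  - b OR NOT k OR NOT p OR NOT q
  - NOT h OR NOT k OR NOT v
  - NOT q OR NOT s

Try q = True:
  (NOT a OR NOT q) forces a = False.
  clause (a OR NOT q) is falsified — backtrack.
So q = False.
Set s = False.
  then (NOT k OR s) forces k = False.
  then (k OR NOT m) forces m = False.
  then (m OR NOT v) forces v = False.
Set a = False.
Set p = False.
Set h = True.
Set b = True.
Set e = True.
All clauses satisfied.

q = False; s = False; a = False; p = False; m = False; h = True; v = False; b = True; k = False; e = True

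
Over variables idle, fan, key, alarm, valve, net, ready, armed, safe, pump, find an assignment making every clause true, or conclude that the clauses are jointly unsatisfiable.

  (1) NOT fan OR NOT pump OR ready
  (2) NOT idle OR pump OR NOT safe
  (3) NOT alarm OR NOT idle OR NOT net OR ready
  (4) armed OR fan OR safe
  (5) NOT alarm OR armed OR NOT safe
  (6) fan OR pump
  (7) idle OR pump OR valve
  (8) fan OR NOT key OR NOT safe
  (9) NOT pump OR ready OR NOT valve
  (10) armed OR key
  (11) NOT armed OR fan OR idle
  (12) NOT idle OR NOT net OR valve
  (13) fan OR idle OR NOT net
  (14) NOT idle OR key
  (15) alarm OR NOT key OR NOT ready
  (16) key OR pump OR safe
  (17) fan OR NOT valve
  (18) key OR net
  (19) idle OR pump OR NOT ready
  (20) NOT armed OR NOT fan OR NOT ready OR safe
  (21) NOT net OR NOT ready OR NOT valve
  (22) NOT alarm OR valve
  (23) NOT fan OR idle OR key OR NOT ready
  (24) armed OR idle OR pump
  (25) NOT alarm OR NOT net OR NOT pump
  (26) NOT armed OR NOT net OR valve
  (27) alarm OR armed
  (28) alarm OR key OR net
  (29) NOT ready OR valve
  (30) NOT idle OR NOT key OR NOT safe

Set idle = True.
  then (NOT idle OR key) forces key = True.
  then (NOT idle OR NOT key OR NOT safe) forces safe = False.
Set fan = True.
Set alarm = True.
  then (NOT alarm OR valve) forces valve = True.
Try net = True:
  (NOT alarm OR NOT idle OR NOT net OR ready) forces ready = True.
  clause (NOT net OR NOT ready OR NOT valve) is falsified — backtrack.
So net = False.
Set ready = True.
  then (NOT armed OR NOT fan OR NOT ready OR safe) forces armed = False.
Set pump = False.
All clauses satisfied.

idle = True, fan = True, key = True, alarm = True, valve = True, net = False, ready = True, armed = False, safe = False, pump = False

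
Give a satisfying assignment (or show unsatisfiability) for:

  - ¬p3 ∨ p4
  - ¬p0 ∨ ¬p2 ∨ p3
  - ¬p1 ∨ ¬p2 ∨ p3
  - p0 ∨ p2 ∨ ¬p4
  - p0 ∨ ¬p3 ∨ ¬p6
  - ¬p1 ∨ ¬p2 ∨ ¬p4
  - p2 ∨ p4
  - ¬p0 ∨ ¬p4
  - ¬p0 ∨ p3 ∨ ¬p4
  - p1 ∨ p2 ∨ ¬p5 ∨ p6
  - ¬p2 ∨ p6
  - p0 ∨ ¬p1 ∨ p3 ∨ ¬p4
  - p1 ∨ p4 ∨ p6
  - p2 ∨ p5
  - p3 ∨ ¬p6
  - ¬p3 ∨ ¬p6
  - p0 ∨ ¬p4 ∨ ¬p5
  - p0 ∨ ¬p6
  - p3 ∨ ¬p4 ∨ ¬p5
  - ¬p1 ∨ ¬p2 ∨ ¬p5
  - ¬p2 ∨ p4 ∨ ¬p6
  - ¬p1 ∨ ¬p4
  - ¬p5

Case p5 = True:
  Clause (¬p5) is falsified — contradiction.
Case p5 = False:
  (p2 ∨ p5) forces p2 = True.
  (¬p2 ∨ p6) forces p6 = True.
  (p3 ∨ ¬p6) forces p3 = True.
  Clause (¬p3 ∨ ¬p6) is falsified — contradiction.
Both cases fail, so the formula is unsatisfiable.

UNSATISFIABLE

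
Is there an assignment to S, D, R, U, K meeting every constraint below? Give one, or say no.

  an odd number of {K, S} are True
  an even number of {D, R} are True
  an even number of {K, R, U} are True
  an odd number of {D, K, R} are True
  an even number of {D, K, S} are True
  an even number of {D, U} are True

Adding constraints 3, 4, 6 mod 2: every variable appears an even number of times on the left, so the left side is 0.
But the right sides sum to 1 (mod 2). 0 ≠ 1 — the system is inconsistent.

Unsatisfiable — no assignment works.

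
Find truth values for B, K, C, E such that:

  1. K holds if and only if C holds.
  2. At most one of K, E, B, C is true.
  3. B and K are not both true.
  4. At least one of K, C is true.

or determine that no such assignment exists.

Case K = True:
  (1) with K=T forces C = True.
  Constraint (2) is violated (K=T, C=T) — contradiction.
Case K = False:
  (1) with K=F forces C = False.
  Constraint (4) is violated (K=F, C=F) — contradiction.
Both cases fail — unsatisfiable.

Unsatisfiable — no assignment works.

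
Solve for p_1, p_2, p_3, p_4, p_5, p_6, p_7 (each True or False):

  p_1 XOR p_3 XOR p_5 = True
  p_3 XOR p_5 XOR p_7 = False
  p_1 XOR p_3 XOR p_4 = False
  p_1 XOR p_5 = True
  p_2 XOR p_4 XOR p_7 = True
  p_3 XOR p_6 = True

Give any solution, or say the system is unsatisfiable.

p_1=T; p_2=F; p_3=F; p_4=T; p_5=F; p_6=T; p_7=F

p_1 XOR p_3 XOR p_5 = T XOR F XOR F = True ✓
p_3 XOR p_5 XOR p_7 = F XOR F XOR F = False ✓
p_1 XOR p_3 XOR p_4 = T XOR F XOR T = False ✓
p_1 XOR p_5 = T XOR F = True ✓
p_2 XOR p_4 XOR p_7 = F XOR T XOR F = True ✓
p_3 XOR p_6 = F XOR T = True ✓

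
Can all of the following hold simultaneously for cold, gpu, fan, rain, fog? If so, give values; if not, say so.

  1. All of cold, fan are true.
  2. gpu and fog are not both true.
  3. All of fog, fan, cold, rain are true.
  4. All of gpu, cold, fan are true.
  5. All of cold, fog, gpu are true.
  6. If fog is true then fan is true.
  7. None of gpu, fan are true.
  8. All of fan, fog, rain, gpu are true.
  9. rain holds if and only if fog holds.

Case gpu = True:
  Constraint (7) is violated (gpu=T) — contradiction.
Case gpu = False:
  Constraint (4) is violated (gpu=F) — contradiction.
Both cases fail — unsatisfiable.

No satisfying assignment exists.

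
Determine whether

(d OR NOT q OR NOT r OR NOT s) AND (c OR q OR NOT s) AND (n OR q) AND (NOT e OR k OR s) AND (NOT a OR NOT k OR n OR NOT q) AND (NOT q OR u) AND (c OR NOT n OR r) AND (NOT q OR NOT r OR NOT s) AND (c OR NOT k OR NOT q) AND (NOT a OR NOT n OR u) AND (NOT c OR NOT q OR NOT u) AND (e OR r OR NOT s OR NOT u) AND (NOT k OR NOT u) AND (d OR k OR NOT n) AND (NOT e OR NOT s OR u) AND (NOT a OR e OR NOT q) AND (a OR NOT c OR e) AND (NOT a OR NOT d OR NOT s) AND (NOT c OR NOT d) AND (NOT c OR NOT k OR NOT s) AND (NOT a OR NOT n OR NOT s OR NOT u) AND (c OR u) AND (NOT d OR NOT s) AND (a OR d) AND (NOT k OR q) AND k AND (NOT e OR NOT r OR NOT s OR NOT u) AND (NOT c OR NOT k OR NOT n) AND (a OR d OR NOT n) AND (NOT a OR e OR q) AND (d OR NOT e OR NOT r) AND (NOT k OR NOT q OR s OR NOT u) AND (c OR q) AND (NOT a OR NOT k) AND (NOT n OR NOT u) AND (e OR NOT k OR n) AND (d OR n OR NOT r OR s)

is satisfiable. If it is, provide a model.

Case k = True:
  (NOT k OR NOT u) forces u = False.
  (NOT q OR u) forces q = False.
  Clause (NOT k OR q) is falsified — contradiction.
Case k = False:
  Clause (k) is falsified — contradiction.
Both cases fail, so the formula is unsatisfiable.

UNSATISFIABLE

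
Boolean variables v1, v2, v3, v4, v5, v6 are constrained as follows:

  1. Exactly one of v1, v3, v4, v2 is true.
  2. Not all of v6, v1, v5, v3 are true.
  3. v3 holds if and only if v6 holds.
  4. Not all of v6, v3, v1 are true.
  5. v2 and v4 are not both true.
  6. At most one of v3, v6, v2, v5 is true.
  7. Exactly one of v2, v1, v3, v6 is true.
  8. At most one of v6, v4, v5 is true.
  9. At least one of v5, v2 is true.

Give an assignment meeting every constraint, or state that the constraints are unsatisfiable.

v1 = False; v2 = True; v3 = False; v4 = False; v5 = False; v6 = False

  (1) {v1, v3, v4, v2}: 1 true — exactly one ✓
  (2) {v6, v1, v5, v3}: 0/4 true — not all ✓
  (3) v3=F, v6=F — same ✓
  (4) {v6, v3, v1}: 0/3 true — not all ✓
  (5) v2=T, v4=F — not both ✓
  (6) {v3, v6, v2, v5}: 1 true — at most one ✓
  (7) {v2, v1, v3, v6}: 1 true — exactly one ✓
  (8) {v6, v4, v5}: 0 true — at most one ✓
  (9) {v5, v2}: 1 true — at least one ✓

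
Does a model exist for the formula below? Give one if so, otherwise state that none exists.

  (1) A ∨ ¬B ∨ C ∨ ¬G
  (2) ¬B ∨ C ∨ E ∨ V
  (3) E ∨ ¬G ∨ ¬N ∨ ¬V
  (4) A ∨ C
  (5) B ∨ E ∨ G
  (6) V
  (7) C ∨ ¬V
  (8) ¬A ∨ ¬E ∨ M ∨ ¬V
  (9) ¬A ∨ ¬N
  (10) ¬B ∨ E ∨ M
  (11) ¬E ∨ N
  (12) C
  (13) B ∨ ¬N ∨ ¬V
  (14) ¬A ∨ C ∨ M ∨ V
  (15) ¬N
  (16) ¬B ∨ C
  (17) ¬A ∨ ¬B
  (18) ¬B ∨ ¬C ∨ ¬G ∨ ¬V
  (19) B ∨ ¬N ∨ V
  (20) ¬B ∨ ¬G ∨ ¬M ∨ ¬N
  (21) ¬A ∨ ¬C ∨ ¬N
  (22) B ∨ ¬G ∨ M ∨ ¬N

V = True, C = True, M = False, E = False, G = True, B = False, N = False, A = False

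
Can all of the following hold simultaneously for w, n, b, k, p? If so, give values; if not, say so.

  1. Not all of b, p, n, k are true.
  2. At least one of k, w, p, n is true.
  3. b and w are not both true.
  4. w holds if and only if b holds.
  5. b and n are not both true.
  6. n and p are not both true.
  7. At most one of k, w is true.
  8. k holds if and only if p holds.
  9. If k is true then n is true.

w = False, n = True, b = False, k = False, p = False

  (1) {b, p, n, k}: 1/4 true — not all ✓
  (2) {k, w, p, n}: 1 true — at least one ✓
  (3) b=F, w=F — not both ✓
  (4) w=F, b=F — same ✓
  (5) b=F, n=T — not both ✓
  (6) n=T, p=F — not both ✓
  (7) {k, w}: 0 true — at most one ✓
  (8) k=F, p=F — same ✓
  (9) k=F ⇒ n: vacuous ✓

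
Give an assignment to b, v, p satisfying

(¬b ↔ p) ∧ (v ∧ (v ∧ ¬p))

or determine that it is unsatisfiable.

b = True; v = True; p = False

  ¬b ↔ p = True
    ¬b = False
  v ∧ (v ∧ ¬p) = True
    v ∧ ¬p = True
      ¬p = True
Both conjuncts True, so the formula holds.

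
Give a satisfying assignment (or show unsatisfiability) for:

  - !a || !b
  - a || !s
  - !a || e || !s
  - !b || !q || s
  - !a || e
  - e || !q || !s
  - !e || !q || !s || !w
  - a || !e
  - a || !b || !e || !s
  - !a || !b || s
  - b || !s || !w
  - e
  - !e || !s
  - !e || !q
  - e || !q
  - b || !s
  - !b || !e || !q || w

Unit clause (e) forces e = True.
In (!e || !s) only !s is left, so s = False.
In (!e || !q) only !q is left, so q = False.
In (a || !e) only a is left, so a = True.
In (!a || !b || s) only !b is left, so b = False.
Set w = False.
All clauses satisfied.

w: False, e: True, q: False, b: False, s: False, a: True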